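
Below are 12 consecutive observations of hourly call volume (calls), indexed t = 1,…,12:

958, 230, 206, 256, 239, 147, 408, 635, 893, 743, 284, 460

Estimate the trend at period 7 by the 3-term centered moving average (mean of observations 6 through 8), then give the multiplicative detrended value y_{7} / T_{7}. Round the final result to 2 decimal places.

1.03

Trend T_7 = (147 + 408 + 635) / 3 = 1190/3 = 396.6667
Ratio to trend: 408 / 396.6667 = 1.03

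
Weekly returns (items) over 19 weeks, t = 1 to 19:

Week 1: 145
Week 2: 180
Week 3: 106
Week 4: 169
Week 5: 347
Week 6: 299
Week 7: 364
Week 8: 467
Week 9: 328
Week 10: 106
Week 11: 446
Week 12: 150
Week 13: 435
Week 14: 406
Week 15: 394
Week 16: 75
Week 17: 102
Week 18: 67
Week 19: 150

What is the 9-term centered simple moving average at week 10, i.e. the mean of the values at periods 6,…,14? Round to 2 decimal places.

Sum of periods 6–14: 299 + 364 + 467 + 328 + 106 + 446 + 150 + 435 + 406 = 3001
Divide by 9: 3001 / 9 = 333.44

333.44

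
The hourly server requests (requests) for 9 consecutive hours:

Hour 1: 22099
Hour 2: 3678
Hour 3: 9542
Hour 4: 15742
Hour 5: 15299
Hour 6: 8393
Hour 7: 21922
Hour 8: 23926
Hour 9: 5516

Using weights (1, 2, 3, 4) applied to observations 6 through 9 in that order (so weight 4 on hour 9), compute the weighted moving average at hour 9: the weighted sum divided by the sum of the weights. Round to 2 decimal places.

14607.90

Weighted sum: 1·8393 + 2·21922 + 3·23926 + 4·5516 = 8393 + 43844 + 71778 + 22064 = 146079
Weight total: 1 + 2 + 3 + 4 = 10
WMA = 146079 / 10 = 14607.90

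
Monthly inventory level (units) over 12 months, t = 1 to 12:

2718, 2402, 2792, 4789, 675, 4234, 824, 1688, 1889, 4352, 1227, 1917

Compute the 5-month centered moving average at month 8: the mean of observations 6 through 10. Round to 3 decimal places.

2597.400

Sum of periods 6–10: 4234 + 824 + 1688 + 1889 + 4352 = 12987
Divide by 5: 12987 / 5 = 2597.400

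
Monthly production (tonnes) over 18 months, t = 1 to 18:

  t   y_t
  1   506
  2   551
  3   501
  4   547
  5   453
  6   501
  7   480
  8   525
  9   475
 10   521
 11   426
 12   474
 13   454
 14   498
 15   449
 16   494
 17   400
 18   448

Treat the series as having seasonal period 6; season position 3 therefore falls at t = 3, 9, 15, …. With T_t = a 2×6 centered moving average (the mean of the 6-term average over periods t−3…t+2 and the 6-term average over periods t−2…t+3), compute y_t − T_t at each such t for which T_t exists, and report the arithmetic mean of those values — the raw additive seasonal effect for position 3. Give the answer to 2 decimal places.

Season position 3 occurs at t = 9, 15 (where T_t is defined).
t=9: T_9 = 485.7500; y_9 − T_9 = 475 − 485.7500 = -10.7500
t=15: T_15 = 459.3333; y_15 − T_15 = 449 − 459.3333 = -10.3333
Mean deviation: (-10.7500 + -10.3333) / 2 = -10.54

-10.54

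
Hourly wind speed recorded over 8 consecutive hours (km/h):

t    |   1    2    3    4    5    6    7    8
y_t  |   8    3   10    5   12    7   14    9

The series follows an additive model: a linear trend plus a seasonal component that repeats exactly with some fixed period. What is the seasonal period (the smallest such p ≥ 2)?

2

First differences y_{t+1} − y_t: -5, 7, -5, 7, -5, 7, …
The difference pattern repeats every 2 terms and not for any smaller step, so p = 2.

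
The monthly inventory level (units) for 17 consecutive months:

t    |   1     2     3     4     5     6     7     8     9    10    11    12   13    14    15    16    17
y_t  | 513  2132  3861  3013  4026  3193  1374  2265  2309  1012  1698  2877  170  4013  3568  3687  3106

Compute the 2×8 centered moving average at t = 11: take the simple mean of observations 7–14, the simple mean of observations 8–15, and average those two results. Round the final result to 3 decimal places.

2101.875

Sum over 7–14: 1374 + 2265 + 2309 + 1012 + 1698 + 2877 + 170 + 4013 = 15718
Sum over 8–15: 2265 + 2309 + 1012 + 1698 + 2877 + 170 + 4013 + 3568 = 17912
CMA at t=11 = (15718 + 17912) / (2·8) = 33630 / 16 = 2101.875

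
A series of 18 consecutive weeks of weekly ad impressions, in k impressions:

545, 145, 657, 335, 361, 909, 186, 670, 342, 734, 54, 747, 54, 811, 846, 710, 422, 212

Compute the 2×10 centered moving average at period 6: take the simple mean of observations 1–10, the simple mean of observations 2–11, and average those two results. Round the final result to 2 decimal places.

Sum over 1–10: 545 + 145 + 657 + 335 + 361 + 909 + 186 + 670 + 342 + 734 = 4884
Sum over 2–11: 145 + 657 + 335 + 361 + 909 + 186 + 670 + 342 + 734 + 54 = 4393
CMA at t=6 = (4884 + 4393) / (2·10) = 9277 / 20 = 463.85

463.85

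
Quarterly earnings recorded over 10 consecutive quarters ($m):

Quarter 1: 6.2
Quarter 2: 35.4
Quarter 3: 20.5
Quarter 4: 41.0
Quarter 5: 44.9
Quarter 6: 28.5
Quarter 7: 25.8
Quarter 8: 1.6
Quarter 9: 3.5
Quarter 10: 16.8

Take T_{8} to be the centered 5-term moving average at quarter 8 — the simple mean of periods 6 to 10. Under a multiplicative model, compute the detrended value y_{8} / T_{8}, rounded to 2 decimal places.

Trend T_8 = (28.5 + 25.8 + 1.6 + 3.5 + 16.8) / 5 = 76.2/5 = 15.2400
Ratio to trend: 1.6 / 15.2400 = 0.10

0.10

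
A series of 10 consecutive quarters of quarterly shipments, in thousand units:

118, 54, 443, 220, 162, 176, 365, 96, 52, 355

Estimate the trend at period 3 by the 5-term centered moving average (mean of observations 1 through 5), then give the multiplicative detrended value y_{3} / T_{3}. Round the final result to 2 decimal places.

2.22

Trend T_3 = (118 + 54 + 443 + 220 + 162) / 5 = 997/5 = 199.4000
Ratio to trend: 443 / 199.4000 = 2.22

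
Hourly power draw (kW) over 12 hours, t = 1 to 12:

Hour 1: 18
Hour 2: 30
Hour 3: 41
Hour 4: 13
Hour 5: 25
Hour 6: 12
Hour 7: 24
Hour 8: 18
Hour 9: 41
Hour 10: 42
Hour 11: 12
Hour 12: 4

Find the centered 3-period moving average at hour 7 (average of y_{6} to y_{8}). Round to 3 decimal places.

Sum of periods 6–8: 12 + 24 + 18 = 54
Divide by 3: 54 / 3 = 18.000

18.000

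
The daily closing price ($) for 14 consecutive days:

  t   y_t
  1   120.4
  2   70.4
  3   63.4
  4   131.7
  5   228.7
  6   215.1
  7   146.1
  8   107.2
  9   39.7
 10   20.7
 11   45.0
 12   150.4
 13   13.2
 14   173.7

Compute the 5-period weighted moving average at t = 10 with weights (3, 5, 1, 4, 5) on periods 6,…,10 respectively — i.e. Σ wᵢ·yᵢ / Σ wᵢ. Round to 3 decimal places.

96.961

Weighted sum: 3·215.1 + 5·146.1 + 1·107.2 + 4·39.7 + 5·20.7 = 645.3 + 730.5 + 107.2 + 158.8 + 103.5 = 1745.3
Weight total: 3 + 5 + 1 + 4 + 5 = 18
WMA = 1745.3 / 18 = 96.961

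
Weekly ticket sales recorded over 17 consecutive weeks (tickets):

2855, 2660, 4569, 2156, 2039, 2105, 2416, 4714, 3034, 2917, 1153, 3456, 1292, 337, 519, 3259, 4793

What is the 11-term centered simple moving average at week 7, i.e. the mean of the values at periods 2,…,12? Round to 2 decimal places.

Sum of periods 2–12: 2660 + 4569 + 2156 + 2039 + 2105 + 2416 + 4714 + 3034 + 2917 + 1153 + 3456 = 31219
Divide by 11: 31219 / 11 = 2838.09

2838.09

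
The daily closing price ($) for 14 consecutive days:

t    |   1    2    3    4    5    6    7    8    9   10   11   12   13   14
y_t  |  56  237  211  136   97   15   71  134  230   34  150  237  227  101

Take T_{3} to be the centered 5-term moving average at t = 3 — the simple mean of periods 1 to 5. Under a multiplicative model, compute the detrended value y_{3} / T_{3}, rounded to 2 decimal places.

Trend T_3 = (56 + 237 + 211 + 136 + 97) / 5 = 737/5 = 147.4000
Ratio to trend: 211 / 147.4000 = 1.43

1.43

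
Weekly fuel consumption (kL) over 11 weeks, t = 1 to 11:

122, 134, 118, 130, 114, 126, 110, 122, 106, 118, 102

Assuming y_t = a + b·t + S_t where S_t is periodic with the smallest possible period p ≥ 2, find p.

First differences y_{t+1} − y_t: 12, -16, 12, -16, 12, -16, …
The difference pattern repeats every 2 terms and not for any smaller step, so p = 2.

2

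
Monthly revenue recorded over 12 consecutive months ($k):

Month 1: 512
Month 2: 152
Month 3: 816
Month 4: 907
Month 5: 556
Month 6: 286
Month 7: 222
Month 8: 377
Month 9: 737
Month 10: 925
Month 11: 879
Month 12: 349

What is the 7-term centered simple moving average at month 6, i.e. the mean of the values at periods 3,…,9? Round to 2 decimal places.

557.29

Sum of periods 3–9: 816 + 907 + 556 + 286 + 222 + 377 + 737 = 3901
Divide by 7: 3901 / 7 = 557.29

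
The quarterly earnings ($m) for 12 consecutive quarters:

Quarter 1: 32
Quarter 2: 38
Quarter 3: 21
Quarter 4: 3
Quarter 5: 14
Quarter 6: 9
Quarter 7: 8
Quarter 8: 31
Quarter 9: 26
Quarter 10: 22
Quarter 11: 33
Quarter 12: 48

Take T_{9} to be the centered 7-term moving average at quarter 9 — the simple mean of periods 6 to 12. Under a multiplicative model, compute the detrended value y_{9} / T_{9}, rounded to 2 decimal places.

Trend T_9 = (9 + 8 + 31 + 26 + 22 + 33 + 48) / 7 = 177/7 = 25.2857
Ratio to trend: 26 / 25.2857 = 1.03

1.03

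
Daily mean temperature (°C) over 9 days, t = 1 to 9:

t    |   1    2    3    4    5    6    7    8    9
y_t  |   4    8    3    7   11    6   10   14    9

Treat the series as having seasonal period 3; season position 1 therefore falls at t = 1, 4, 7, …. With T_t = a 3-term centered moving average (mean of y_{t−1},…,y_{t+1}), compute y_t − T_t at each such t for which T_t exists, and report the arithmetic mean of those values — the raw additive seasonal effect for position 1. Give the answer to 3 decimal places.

Season position 1 occurs at t = 4, 7 (where T_t is defined).
t=4: T_4 = 7.00000; y_4 − T_4 = 7 − 7.00000 = 0.00000
t=7: T_7 = 10.00000; y_7 − T_7 = 10 − 10.00000 = 0.00000
Mean deviation: (0.00000 + 0.00000) / 2 = 0.000

0.000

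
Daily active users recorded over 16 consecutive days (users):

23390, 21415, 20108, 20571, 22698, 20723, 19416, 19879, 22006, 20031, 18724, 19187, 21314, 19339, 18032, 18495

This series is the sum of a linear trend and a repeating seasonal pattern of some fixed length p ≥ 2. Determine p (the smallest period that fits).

4

First differences y_{t+1} − y_t: -1975, -1307, 463, 2127, -1975, -1307, 463, 2127, -1975, -1307, …
The difference pattern repeats every 4 terms and not for any smaller step, so p = 4.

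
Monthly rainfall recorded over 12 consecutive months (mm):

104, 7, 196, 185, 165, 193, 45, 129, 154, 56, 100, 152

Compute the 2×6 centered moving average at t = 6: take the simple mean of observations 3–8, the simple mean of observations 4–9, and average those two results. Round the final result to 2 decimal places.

Sum over 3–8: 196 + 185 + 165 + 193 + 45 + 129 = 913
Sum over 4–9: 185 + 165 + 193 + 45 + 129 + 154 = 871
CMA at t=6 = (913 + 871) / (2·6) = 1784 / 12 = 148.67

148.67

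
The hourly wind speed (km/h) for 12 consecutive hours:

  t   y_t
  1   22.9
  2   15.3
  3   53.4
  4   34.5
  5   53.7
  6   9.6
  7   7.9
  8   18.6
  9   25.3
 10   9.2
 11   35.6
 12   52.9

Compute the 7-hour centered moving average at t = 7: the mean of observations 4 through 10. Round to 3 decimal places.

22.686

Sum of periods 4–10: 34.5 + 53.7 + 9.6 + 7.9 + 18.6 + 25.3 + 9.2 = 158.8
Divide by 7: 158.8 / 7 = 22.686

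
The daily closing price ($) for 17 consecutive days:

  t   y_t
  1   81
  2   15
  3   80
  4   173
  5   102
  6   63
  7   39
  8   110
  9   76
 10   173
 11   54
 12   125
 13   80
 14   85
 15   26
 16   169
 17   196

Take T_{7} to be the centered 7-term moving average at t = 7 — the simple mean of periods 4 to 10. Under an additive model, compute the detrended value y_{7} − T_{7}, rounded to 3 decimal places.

Trend T_7 = (173 + 102 + 63 + 39 + 110 + 76 + 173) / 7 = 736/7 = 105.14286
Detrended value: 39 − 105.14286 = -66.143

-66.143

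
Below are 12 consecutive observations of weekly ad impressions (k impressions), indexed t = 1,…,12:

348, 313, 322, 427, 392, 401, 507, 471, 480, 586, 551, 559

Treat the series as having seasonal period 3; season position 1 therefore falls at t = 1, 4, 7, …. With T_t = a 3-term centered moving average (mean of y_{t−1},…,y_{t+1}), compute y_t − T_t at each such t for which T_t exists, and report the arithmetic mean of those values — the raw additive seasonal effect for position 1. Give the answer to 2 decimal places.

47.00

Season position 1 occurs at t = 4, 7, 10 (where T_t is defined).
t=4: T_4 = 380.3333; y_4 − T_4 = 427 − 380.3333 = 46.6667
t=7: T_7 = 459.6667; y_7 − T_7 = 507 − 459.6667 = 47.3333
t=10: T_10 = 539.0000; y_10 − T_10 = 586 − 539.0000 = 47.0000
Mean deviation: (46.6667 + 47.3333 + 47.0000) / 3 = 47.00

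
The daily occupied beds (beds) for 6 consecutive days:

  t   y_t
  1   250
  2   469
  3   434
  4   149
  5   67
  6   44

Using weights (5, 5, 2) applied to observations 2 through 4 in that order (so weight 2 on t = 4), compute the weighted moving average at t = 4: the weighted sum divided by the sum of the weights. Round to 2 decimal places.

Weighted sum: 5·469 + 5·434 + 2·149 = 2345 + 2170 + 298 = 4813
Weight total: 5 + 5 + 2 = 12
WMA = 4813 / 12 = 401.08

401.08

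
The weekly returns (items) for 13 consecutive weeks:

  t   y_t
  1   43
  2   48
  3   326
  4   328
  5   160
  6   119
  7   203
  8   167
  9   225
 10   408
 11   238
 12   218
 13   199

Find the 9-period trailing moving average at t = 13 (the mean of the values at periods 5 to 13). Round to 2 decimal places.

Sum of periods 5–13: 160 + 119 + 203 + 167 + 225 + 408 + 238 + 218 + 199 = 1937
Divide by 9: 1937 / 9 = 215.22

215.22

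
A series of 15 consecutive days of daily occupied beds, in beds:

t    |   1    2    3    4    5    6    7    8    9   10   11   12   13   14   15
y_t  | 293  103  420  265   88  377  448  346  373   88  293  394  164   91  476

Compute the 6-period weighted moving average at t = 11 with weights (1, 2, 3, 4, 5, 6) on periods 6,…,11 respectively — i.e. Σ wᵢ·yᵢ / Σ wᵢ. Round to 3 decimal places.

285.762

Weighted sum: 1·377 + 2·448 + 3·346 + 4·373 + 5·88 + 6·293 = 377 + 896 + 1038 + 1492 + 440 + 1758 = 6001
Weight total: 1 + 2 + 3 + 4 + 5 + 6 = 21
WMA = 6001 / 21 = 285.762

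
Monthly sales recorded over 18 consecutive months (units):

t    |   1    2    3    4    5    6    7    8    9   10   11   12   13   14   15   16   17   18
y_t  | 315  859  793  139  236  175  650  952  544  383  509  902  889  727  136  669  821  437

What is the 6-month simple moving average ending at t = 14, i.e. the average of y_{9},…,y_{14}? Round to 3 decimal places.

Sum of periods 9–14: 544 + 383 + 509 + 902 + 889 + 727 = 3954
Divide by 6: 3954 / 6 = 659.000

659.000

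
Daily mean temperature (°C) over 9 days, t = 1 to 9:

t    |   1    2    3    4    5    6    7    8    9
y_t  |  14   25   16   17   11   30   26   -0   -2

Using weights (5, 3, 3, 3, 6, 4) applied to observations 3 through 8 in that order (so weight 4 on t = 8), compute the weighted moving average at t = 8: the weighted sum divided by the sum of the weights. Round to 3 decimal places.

17.083

Weighted sum: 5·16 + 3·17 + 3·11 + 3·30 + 6·26 + 4·-0 = 80 + 51 + 33 + 90 + 156 + 0 = 410
Weight total: 5 + 3 + 3 + 3 + 6 + 4 = 24
WMA = 410 / 24 = 17.083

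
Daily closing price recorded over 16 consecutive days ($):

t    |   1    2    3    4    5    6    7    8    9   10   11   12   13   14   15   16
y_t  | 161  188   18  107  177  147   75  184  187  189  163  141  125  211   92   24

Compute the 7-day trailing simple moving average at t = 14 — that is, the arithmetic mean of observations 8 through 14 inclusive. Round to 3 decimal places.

171.429

Sum of periods 8–14: 184 + 187 + 189 + 163 + 141 + 125 + 211 = 1200
Divide by 7: 1200 / 7 = 171.429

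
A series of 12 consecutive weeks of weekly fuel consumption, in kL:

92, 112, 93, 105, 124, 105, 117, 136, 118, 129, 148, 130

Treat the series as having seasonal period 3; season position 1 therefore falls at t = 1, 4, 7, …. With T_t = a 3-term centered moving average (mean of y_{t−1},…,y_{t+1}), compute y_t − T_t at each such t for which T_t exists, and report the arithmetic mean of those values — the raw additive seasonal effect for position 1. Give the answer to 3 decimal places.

-2.444

Season position 1 occurs at t = 4, 7, 10 (where T_t is defined).
t=4: T_4 = 107.33333; y_4 − T_4 = 105 − 107.33333 = -2.33333
t=7: T_7 = 119.33333; y_7 − T_7 = 117 − 119.33333 = -2.33333
t=10: T_10 = 131.66667; y_10 − T_10 = 129 − 131.66667 = -2.66667
Mean deviation: (-2.33333 + -2.33333 + -2.66667) / 3 = -2.444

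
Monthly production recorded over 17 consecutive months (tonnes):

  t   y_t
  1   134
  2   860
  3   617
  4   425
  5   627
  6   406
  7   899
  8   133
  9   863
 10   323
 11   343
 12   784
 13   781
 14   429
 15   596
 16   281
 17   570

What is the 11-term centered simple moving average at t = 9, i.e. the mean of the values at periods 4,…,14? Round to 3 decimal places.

546.636

Sum of periods 4–14: 425 + 627 + 406 + 899 + 133 + 863 + 323 + 343 + 784 + 781 + 429 = 6013
Divide by 11: 6013 / 11 = 546.636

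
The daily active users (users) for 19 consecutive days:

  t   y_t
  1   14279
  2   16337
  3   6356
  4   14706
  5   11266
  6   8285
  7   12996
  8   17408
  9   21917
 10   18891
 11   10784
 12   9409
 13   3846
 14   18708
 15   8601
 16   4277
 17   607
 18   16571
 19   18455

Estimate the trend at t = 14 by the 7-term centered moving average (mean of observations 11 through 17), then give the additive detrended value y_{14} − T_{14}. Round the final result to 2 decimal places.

10674.86

Trend T_14 = (10784 + 9409 + 3846 + 18708 + 8601 + 4277 + 607) / 7 = 56232/7 = 8033.1429
Detrended value: 18708 − 8033.1429 = 10674.86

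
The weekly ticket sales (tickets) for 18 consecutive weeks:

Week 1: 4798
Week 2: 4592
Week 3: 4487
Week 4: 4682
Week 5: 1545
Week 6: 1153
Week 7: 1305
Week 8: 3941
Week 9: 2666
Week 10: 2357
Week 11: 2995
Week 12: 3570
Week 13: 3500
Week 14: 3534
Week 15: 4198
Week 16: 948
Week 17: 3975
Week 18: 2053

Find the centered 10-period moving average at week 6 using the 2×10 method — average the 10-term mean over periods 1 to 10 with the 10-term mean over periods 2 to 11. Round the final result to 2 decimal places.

3062.45

Sum over 1–10: 4798 + 4592 + 4487 + 4682 + 1545 + 1153 + 1305 + 3941 + 2666 + 2357 = 31526
Sum over 2–11: 4592 + 4487 + 4682 + 1545 + 1153 + 1305 + 3941 + 2666 + 2357 + 2995 = 29723
CMA at t=6 = (31526 + 29723) / (2·10) = 61249 / 20 = 3062.45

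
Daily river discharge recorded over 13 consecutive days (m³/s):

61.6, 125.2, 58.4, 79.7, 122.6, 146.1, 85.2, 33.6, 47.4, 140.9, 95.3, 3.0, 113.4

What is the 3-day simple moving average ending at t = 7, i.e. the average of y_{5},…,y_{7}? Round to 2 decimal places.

Sum of periods 5–7: 122.6 + 146.1 + 85.2 = 353.9
Divide by 3: 353.9 / 3 = 117.97

117.97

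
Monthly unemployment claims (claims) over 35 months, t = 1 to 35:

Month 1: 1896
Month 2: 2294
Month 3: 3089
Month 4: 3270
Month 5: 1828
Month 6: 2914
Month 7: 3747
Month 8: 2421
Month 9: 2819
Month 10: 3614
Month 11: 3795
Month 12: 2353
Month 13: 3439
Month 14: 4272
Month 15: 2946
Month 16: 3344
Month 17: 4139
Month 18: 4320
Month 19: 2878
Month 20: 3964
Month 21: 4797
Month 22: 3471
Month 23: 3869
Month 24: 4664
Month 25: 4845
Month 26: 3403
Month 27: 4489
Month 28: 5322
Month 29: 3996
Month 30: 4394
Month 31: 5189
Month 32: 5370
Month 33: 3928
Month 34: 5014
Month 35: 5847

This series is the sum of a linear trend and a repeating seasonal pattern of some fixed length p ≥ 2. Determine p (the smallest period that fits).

First differences y_{t+1} − y_t: 398, 795, 181, -1442, 1086, 833, -1326, 398, 795, 181, -1442, 1086, 833, -1326, 398, 795, …
The difference pattern repeats every 7 terms and not for any smaller step, so p = 7.

7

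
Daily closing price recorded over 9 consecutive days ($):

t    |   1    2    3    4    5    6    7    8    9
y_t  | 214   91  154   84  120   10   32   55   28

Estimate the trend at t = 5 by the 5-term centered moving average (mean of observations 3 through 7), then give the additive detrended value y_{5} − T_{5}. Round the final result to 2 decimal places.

Trend T_5 = (154 + 84 + 120 + 10 + 32) / 5 = 400/5 = 80.0000
Detrended value: 120 − 80.0000 = 40.00

40.00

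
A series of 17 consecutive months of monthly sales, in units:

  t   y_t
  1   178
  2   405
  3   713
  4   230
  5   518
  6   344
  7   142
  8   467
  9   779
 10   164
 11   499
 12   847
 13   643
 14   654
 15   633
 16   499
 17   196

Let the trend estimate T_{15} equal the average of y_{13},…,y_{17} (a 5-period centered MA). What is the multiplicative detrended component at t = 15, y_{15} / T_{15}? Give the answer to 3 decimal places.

Trend T_15 = (643 + 654 + 633 + 499 + 196) / 5 = 2625/5 = 525.00000
Ratio to trend: 633 / 525.00000 = 1.206

1.206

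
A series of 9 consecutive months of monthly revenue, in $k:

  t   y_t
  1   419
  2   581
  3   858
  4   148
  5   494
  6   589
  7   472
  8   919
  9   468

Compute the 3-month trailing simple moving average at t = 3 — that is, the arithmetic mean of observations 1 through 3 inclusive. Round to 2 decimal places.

Sum of periods 1–3: 419 + 581 + 858 = 1858
Divide by 3: 1858 / 3 = 619.33

619.33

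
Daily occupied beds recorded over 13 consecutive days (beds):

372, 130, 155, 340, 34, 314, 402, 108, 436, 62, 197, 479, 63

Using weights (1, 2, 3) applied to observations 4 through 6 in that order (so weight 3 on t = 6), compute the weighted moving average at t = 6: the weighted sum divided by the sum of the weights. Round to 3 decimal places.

225.000

Weighted sum: 1·340 + 2·34 + 3·314 = 340 + 68 + 942 = 1350
Weight total: 1 + 2 + 3 = 6
WMA = 1350 / 6 = 225.000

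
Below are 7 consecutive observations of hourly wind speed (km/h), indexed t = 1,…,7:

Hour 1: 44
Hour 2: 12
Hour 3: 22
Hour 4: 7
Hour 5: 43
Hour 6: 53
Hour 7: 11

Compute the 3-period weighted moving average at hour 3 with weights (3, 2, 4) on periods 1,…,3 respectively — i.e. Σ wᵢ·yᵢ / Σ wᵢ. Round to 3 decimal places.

27.111

Weighted sum: 3·44 + 2·12 + 4·22 = 132 + 24 + 88 = 244
Weight total: 3 + 2 + 4 = 9
WMA = 244 / 9 = 27.111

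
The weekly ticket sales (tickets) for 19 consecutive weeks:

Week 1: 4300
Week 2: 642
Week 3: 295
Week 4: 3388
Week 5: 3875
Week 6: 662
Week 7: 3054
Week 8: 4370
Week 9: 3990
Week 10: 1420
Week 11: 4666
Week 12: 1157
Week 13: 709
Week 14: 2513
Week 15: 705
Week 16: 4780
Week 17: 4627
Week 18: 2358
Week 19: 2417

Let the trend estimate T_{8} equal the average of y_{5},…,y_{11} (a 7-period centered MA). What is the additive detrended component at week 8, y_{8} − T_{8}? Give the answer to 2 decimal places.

1221.86

Trend T_8 = (3875 + 662 + 3054 + 4370 + 3990 + 1420 + 4666) / 7 = 22037/7 = 3148.1429
Detrended value: 4370 − 3148.1429 = 1221.86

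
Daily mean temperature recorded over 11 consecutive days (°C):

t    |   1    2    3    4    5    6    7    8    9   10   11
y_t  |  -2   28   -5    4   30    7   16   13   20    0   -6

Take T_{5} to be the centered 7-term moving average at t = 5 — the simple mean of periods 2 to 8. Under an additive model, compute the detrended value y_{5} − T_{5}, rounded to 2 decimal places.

16.71

Trend T_5 = (28 + (-5) + 4 + 30 + 7 + 16 + 13) / 7 = 93/7 = 13.2857
Detrended value: 30 − 13.2857 = 16.71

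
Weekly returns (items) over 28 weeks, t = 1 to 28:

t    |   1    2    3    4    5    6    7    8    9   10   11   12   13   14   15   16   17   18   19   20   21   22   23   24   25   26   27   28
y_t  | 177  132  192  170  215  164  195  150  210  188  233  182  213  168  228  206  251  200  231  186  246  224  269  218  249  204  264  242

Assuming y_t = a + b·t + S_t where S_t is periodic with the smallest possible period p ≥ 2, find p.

First differences y_{t+1} − y_t: -45, 60, -22, 45, -51, 31, -45, 60, -22, 45, -51, 31, -45, 60, …
The difference pattern repeats every 6 terms and not for any smaller step, so p = 6.

6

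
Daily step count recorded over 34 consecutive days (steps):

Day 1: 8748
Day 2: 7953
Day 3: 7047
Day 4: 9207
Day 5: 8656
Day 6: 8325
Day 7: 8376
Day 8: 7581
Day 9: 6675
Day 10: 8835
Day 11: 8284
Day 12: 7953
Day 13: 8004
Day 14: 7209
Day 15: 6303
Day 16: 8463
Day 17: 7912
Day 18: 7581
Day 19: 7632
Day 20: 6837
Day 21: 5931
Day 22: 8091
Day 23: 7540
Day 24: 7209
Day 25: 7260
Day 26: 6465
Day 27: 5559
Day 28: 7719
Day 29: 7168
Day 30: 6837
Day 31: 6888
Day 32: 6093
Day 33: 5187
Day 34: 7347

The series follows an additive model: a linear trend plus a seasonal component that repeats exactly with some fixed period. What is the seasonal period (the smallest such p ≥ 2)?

First differences y_{t+1} − y_t: -795, -906, 2160, -551, -331, 51, -795, -906, 2160, -551, -331, 51, -795, -906, …
The difference pattern repeats every 6 terms and not for any smaller step, so p = 6.

6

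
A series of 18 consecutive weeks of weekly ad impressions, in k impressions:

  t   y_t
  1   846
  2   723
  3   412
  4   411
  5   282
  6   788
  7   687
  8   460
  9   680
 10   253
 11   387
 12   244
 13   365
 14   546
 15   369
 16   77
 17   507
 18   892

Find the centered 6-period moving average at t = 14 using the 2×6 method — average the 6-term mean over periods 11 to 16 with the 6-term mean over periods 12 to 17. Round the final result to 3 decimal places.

Sum over 11–16: 387 + 244 + 365 + 546 + 369 + 77 = 1988
Sum over 12–17: 244 + 365 + 546 + 369 + 77 + 507 = 2108
CMA at t=14 = (1988 + 2108) / (2·6) = 4096 / 12 = 341.333

341.333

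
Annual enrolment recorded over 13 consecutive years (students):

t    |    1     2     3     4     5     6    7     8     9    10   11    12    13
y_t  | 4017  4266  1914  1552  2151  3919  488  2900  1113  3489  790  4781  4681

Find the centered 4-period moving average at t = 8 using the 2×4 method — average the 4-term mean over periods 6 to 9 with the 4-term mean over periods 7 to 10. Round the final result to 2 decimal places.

2051.25

Sum over 6–9: 3919 + 488 + 2900 + 1113 = 8420
Sum over 7–10: 488 + 2900 + 1113 + 3489 = 7990
CMA at t=8 = (8420 + 7990) / (2·4) = 16410 / 8 = 2051.25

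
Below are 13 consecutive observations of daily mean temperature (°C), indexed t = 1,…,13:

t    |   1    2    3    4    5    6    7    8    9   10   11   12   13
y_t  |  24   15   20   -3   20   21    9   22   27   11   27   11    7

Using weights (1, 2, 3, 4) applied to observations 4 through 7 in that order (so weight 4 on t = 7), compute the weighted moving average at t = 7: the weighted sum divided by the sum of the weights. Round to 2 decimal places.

13.60

Weighted sum: 1·-3 + 2·20 + 3·21 + 4·9 = -3 + 40 + 63 + 36 = 136
Weight total: 1 + 2 + 3 + 4 = 10
WMA = 136 / 10 = 13.60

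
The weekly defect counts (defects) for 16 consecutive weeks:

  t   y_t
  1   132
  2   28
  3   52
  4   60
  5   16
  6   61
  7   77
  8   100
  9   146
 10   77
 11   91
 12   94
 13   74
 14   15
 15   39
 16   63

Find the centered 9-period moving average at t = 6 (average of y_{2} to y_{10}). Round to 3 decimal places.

68.556

Sum of periods 2–10: 28 + 52 + 60 + 16 + 61 + 77 + 100 + 146 + 77 = 617
Divide by 9: 617 / 9 = 68.556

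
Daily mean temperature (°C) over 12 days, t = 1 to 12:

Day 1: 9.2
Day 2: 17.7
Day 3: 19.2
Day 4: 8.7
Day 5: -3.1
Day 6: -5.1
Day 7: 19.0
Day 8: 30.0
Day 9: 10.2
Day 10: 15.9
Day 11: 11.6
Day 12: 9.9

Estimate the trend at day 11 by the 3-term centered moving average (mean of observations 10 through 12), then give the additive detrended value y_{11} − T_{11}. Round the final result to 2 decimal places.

-0.87

Trend T_11 = (15.9 + 11.6 + 9.9) / 3 = 37.4/3 = 12.4667
Detrended value: 11.6 − 12.4667 = -0.87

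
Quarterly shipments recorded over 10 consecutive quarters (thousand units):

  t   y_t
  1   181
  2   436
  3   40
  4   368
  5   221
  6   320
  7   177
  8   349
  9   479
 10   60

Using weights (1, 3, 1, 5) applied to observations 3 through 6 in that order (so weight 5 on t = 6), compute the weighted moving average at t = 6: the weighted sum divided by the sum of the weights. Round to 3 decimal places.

Weighted sum: 1·40 + 3·368 + 1·221 + 5·320 = 40 + 1104 + 221 + 1600 = 2965
Weight total: 1 + 3 + 1 + 5 = 10
WMA = 2965 / 10 = 296.500

296.500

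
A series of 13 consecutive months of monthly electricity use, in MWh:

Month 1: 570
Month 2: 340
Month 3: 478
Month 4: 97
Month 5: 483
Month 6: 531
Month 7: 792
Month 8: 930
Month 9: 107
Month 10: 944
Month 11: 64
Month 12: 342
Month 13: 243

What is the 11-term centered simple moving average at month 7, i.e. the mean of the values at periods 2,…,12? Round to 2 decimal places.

464.36

Sum of periods 2–12: 340 + 478 + 97 + 483 + 531 + 792 + 930 + 107 + 944 + 64 + 342 = 5108
Divide by 11: 5108 / 11 = 464.36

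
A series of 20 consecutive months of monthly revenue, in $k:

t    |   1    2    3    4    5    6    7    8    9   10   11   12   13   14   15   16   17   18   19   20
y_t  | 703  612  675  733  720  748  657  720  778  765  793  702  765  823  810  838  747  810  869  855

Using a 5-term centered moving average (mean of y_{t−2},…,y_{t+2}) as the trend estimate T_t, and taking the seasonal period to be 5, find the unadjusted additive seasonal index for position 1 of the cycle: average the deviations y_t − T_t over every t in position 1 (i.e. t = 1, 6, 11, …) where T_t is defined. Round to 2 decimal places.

32.40

Season position 1 occurs at t = 6, 11, 16 (where T_t is defined).
t=6: T_6 = 715.6000; y_6 − T_6 = 748 − 715.6000 = 32.4000
t=11: T_11 = 760.6000; y_11 − T_11 = 793 − 760.6000 = 32.4000
t=16: T_16 = 805.6000; y_16 − T_16 = 838 − 805.6000 = 32.4000
Mean deviation: (32.4000 + 32.4000 + 32.4000) / 3 = 32.40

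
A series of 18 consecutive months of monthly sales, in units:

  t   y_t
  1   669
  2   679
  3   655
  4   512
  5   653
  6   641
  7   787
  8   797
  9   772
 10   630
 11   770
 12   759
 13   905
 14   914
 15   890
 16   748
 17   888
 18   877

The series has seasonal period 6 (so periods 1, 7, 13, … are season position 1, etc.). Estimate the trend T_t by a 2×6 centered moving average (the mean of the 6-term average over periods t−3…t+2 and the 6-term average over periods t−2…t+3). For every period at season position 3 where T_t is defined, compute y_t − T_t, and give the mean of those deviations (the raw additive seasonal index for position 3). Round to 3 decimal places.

29.417

Season position 3 occurs at t = 9, 15 (where T_t is defined).
t=9: T_9 = 742.66667; y_9 − T_9 = 772 − 742.66667 = 29.33333
t=15: T_15 = 860.50000; y_15 − T_15 = 890 − 860.50000 = 29.50000
Mean deviation: (29.33333 + 29.50000) / 2 = 29.417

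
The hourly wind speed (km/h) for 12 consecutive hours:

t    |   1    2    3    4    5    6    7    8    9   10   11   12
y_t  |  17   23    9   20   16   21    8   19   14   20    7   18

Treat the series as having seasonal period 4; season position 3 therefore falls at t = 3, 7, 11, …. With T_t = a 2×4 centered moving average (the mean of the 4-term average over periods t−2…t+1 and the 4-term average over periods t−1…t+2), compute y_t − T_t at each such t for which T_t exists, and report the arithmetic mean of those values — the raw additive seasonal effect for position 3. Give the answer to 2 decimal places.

-7.94

Season position 3 occurs at t = 3, 7 (where T_t is defined).
t=3: T_3 = 17.1250; y_3 − T_3 = 9 − 17.1250 = -8.1250
t=7: T_7 = 15.7500; y_7 − T_7 = 8 − 15.7500 = -7.7500
Mean deviation: (-8.1250 + -7.7500) / 2 = -7.94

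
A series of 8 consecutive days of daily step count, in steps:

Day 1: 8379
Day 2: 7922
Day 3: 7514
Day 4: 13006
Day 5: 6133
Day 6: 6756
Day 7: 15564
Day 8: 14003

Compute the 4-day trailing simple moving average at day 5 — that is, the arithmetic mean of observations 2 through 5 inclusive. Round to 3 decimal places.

Sum of periods 2–5: 7922 + 7514 + 13006 + 6133 = 34575
Divide by 4: 34575 / 4 = 8643.750

8643.750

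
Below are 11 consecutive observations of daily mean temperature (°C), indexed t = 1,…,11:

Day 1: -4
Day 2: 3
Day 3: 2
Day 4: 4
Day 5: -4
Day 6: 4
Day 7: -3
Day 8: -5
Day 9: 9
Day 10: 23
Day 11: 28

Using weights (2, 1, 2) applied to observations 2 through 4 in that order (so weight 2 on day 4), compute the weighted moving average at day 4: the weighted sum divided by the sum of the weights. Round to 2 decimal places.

Weighted sum: 2·3 + 1·2 + 2·4 = 6 + 2 + 8 = 16
Weight total: 2 + 1 + 2 = 5
WMA = 16 / 5 = 3.20

3.20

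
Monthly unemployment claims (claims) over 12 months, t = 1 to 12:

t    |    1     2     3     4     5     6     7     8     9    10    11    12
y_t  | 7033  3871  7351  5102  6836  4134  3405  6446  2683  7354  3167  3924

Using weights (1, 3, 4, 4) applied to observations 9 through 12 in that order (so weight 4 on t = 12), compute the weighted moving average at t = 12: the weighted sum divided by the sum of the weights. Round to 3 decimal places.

4425.750

Weighted sum: 1·2683 + 3·7354 + 4·3167 + 4·3924 = 2683 + 22062 + 12668 + 15696 = 53109
Weight total: 1 + 3 + 4 + 4 = 12
WMA = 53109 / 12 = 4425.750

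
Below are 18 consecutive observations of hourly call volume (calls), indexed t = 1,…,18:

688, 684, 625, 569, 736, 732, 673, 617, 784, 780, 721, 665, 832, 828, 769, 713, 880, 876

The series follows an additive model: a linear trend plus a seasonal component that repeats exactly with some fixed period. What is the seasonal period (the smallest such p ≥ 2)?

First differences y_{t+1} − y_t: -4, -59, -56, 167, -4, -59, -56, 167, -4, -59, …
The difference pattern repeats every 4 terms and not for any smaller step, so p = 4.

4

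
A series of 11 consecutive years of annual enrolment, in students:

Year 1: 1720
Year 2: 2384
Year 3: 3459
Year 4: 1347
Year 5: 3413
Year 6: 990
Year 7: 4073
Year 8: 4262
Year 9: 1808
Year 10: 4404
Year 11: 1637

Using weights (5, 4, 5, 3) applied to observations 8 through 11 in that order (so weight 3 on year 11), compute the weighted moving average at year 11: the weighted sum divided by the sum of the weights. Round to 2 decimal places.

Weighted sum: 5·4262 + 4·1808 + 5·4404 + 3·1637 = 21310 + 7232 + 22020 + 4911 = 55473
Weight total: 5 + 4 + 5 + 3 = 17
WMA = 55473 / 17 = 3263.12

3263.12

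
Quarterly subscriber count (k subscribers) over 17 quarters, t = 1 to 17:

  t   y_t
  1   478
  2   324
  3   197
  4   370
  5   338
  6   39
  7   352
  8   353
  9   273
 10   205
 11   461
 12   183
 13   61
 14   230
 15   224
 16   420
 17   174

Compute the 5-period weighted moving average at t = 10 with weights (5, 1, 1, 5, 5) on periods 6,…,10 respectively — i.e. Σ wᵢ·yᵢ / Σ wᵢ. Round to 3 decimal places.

Weighted sum: 5·39 + 1·352 + 1·353 + 5·273 + 5·205 = 195 + 352 + 353 + 1365 + 1025 = 3290
Weight total: 5 + 1 + 1 + 5 + 5 = 17
WMA = 3290 / 17 = 193.529

193.529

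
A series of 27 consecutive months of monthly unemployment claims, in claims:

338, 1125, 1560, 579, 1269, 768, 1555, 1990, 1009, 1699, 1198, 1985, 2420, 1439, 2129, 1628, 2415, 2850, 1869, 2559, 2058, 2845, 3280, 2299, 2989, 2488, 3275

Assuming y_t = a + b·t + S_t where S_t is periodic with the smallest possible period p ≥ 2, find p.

First differences y_{t+1} − y_t: 787, 435, -981, 690, -501, 787, 435, -981, 690, -501, 787, 435, …
The difference pattern repeats every 5 terms and not for any smaller step, so p = 5.

5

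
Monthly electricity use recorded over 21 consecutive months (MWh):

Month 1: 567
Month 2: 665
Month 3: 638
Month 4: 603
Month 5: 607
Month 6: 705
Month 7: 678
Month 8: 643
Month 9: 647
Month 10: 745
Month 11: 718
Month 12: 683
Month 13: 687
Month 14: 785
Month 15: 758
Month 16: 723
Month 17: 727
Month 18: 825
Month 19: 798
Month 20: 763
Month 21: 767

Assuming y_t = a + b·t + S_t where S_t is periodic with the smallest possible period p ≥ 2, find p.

4

First differences y_{t+1} − y_t: 98, -27, -35, 4, 98, -27, -35, 4, 98, -27, …
The difference pattern repeats every 4 terms and not for any smaller step, so p = 4.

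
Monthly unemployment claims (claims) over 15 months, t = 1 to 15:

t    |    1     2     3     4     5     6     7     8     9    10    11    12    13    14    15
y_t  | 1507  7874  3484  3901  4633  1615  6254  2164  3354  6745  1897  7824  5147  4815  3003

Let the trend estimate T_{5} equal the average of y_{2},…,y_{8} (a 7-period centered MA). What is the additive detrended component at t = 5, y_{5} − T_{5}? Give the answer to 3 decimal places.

358.000

Trend T_5 = (7874 + 3484 + 3901 + 4633 + 1615 + 6254 + 2164) / 7 = 29925/7 = 4275.00000
Detrended value: 4633 − 4275.00000 = 358.000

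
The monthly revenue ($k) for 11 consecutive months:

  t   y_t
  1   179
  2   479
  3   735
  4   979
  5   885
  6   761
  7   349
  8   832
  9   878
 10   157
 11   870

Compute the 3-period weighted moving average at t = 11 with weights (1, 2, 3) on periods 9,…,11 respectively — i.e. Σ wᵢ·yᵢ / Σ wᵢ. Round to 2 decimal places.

Weighted sum: 1·878 + 2·157 + 3·870 = 878 + 314 + 2610 = 3802
Weight total: 1 + 2 + 3 = 6
WMA = 3802 / 6 = 633.67

633.67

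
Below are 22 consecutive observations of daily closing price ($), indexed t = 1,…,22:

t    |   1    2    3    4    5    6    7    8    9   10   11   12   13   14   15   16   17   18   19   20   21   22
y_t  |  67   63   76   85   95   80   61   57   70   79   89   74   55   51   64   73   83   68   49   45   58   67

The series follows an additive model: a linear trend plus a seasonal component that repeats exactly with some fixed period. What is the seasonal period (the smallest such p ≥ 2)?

6

First differences y_{t+1} − y_t: -4, 13, 9, 10, -15, -19, -4, 13, 9, 10, -15, -19, -4, 13, …
The difference pattern repeats every 6 terms and not for any smaller step, so p = 6.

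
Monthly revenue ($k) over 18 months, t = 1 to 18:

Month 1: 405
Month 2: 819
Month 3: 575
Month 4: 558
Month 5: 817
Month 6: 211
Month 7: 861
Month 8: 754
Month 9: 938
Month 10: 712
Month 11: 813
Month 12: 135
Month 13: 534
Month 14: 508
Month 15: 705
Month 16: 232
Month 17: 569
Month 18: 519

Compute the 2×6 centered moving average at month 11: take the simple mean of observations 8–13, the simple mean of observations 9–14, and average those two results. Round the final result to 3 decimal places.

627.167

Sum over 8–13: 754 + 938 + 712 + 813 + 135 + 534 = 3886
Sum over 9–14: 938 + 712 + 813 + 135 + 534 + 508 = 3640
CMA at t=11 = (3886 + 3640) / (2·6) = 7526 / 12 = 627.167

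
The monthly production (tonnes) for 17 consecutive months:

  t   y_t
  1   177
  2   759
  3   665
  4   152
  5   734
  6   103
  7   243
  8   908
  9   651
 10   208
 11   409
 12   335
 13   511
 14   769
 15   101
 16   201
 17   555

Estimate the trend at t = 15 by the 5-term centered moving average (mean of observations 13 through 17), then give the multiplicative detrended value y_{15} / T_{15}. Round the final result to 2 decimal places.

Trend T_15 = (511 + 769 + 101 + 201 + 555) / 5 = 2137/5 = 427.4000
Ratio to trend: 101 / 427.4000 = 0.24

0.24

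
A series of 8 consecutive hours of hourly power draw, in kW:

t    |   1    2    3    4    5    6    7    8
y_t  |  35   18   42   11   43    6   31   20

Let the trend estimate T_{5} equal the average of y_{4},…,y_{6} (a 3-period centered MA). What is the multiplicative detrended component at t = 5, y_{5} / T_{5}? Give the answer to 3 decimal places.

Trend T_5 = (11 + 43 + 6) / 3 = 60/3 = 20.00000
Ratio to trend: 43 / 20.00000 = 2.150

2.150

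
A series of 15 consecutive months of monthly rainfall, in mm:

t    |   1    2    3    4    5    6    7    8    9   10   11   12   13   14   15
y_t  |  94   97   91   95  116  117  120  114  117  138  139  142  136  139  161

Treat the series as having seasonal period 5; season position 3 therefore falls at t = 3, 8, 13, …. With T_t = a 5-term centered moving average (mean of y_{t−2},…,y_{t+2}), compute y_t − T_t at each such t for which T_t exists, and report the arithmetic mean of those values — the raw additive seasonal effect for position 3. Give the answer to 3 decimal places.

Season position 3 occurs at t = 3, 8, 13 (where T_t is defined).
t=3: T_3 = 98.60000; y_3 − T_3 = 91 − 98.60000 = -7.60000
t=8: T_8 = 121.20000; y_8 − T_8 = 114 − 121.20000 = -7.20000
t=13: T_13 = 143.40000; y_13 − T_13 = 136 − 143.40000 = -7.40000
Mean deviation: (-7.60000 + -7.20000 + -7.40000) / 3 = -7.400

-7.400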